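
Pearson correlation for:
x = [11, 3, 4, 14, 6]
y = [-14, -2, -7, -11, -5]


n=5, Σx=38, Σy=-39, Σxy=-372, Σx²=378, Σy²=395
r = (5×(-372) - 38×(-39))/√((5×378 - 38²)(5×395 - (-39)²))
= -378/√(446×454) = -378/√202484 ≈ -378/449.9822 ≈ -0.8400

r ≈ -0.8400


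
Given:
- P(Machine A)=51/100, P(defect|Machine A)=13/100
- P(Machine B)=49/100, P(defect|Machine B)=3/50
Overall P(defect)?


P(B) = Σ P(B|Aᵢ)×P(Aᵢ)
  13/100×51/100 = 663/10000
  3/50×49/100 = 147/5000
Sum = 957/10000

P(defect) = 957/10000 ≈ 9.57%


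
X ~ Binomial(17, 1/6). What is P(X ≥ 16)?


P(X ≥ 16) = Σ P(X=i) for i=16..17
P(X=16) = 85/16926659444736
P(X=17) = 1/16926659444736
Sum = 43/8463329722368

P(X ≥ 16) = 43/8463329722368 ≈ 0.00%


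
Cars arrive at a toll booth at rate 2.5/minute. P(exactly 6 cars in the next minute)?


Poisson(λ=2.5): P(X=6) = e^(-λ)×λ^k/k!
= e^(-2.5) × 2.5^6 / 6!
≈ 0.08208499862 × 244.140625 / 720 ≈ 0.027834

P(X=6) ≈ 0.027834 ≈ 2.78%


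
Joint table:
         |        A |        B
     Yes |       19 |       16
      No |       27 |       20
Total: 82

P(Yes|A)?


P(Yes|A) = 19/(19+27) = 19/46

P = 19/46 ≈ 41.30%


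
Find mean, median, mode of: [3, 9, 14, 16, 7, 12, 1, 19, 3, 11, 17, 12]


Sorted: [1, 3, 3, 7, 9, 11, 12, 12, 14, 16, 17, 19]
Mean = 124/12 = 31/3
Median = 23/2
Freq: {3: 2, 9: 1, 14: 1, 16: 1, 7: 1, 12: 2, 1: 1, 19: 1, 11: 1, 17: 1}
Mode: [3, 12]

Mean=31/3, Median=23/2, Mode=[3, 12]


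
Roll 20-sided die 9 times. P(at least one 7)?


P(no 7)^9 = (19/20)^9 = 322687697779/512000000000
P(≥1) = 1 - 322687697779/512000000000 = 189312302221/512000000000

P = 189312302221/512000000000 ≈ 36.98%


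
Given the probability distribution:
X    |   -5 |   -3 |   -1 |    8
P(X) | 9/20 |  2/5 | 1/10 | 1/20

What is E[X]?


E[X] = Σ x·P(X=x)
= (-5)×(9/20) + (-3)×(2/5) + (-1)×(1/10) + (8)×(1/20)
= -63/20

E[X] = -63/20


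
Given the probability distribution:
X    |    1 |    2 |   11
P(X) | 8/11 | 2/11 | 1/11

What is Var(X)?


E[X] = 23/11
E[X²] = 137/11
Var(X) = E[X²] - (E[X])² = 137/11 - 529/121 = 978/121

Var(X) = 978/121 ≈ 8.0826


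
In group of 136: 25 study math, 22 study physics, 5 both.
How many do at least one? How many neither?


|A∪B| = 25+22-5 = 42
Neither = 136-42 = 94

At least one: 42; Neither: 94


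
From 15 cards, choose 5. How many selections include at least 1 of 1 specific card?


Complement: C(15,5) - C(14,5) = 3003 - 2002 = 1001

1001


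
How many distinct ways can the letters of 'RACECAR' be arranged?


Letters: 7, freq: {'R': 2, 'A': 2, 'C': 2, 'E': 1}
7!/(2!×2!×2!×1!) = 5040/8 = 630

630


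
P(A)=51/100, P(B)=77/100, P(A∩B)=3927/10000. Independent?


P(A)×P(B) = 3927/10000
P(A∩B) = 3927/10000
Equal ✓ → Independent

Yes, independent


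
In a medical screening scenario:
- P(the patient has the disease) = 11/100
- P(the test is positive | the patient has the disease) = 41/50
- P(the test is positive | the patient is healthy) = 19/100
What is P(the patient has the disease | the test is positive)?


Using Bayes' theorem:
P(A|B) = P(B|A)·P(A) / P(B)

P(the test is positive) = 41/50 × 11/100 + 19/100 × 89/100
= 451/5000 + 1691/10000 = 2593/10000

P(the patient has the disease|the test is positive) = (451/5000) / (2593/10000) = 902/2593

P(the patient has the disease|the test is positive) = 902/2593 ≈ 34.79%


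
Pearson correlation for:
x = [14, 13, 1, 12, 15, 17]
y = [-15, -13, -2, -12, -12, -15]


n=6, Σx=72, Σy=-69, Σxy=-960, Σx²=1024, Σy²=911
r = (6×(-960) - 72×(-69))/√((6×1024 - 72²)(6×911 - (-69)²))
= -792/√(960×705) = -792/√676800 ≈ -792/822.6786 ≈ -0.9627

r ≈ -0.9627


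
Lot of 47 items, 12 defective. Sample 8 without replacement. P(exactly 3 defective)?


Hypergeometric: C(12,3)×C(35,5)/C(47,8)
= 220×324632/314457495 = 1298528/5717409

P(X=3) = 1298528/5717409 ≈ 22.71%


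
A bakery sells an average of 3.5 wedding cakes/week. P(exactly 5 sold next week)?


Poisson(λ=3.5): P(X=5) = e^(-λ)×λ^k/k!
= e^(-3.5) × 3.5^5 / 5!
≈ 0.03019738342 × 525.21875 / 120 ≈ 0.132169

P(X=5) ≈ 0.132169 ≈ 13.22%


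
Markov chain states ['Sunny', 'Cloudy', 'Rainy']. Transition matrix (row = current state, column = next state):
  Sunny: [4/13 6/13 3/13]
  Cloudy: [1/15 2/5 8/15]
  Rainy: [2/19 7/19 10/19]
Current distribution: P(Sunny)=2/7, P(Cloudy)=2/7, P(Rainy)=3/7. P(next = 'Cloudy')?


P(next=Cloudy) = Σᵢ P(now=i)×P(i→Cloudy)
= 2/7×6/13 + 2/7×2/5 + 3/7×7/19
= 12/91 + 4/35 + 3/19 = 499/1235

P = 499/1235 ≈ 0.4040


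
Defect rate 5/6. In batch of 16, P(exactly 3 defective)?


Binomial: P(X=3) = C(16,3)×p^3×(1-p)^13
= 560 × 125/216 × 1/13060694016 = 4375/176319369216

P(X=3) = 4375/176319369216 ≈ 0.00%


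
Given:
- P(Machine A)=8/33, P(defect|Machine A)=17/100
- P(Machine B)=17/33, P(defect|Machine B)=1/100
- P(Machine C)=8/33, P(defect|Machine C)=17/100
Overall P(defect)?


P(B) = Σ P(B|Aᵢ)×P(Aᵢ)
  17/100×8/33 = 34/825
  1/100×17/33 = 17/3300
  17/100×8/33 = 34/825
Sum = 289/3300

P(defect) = 289/3300 ≈ 8.76%


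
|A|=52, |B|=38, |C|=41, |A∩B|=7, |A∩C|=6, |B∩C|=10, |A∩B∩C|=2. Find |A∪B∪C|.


|A∪B∪C| = 52+38+41-7-6-10+2 = 110

|A∪B∪C| = 110


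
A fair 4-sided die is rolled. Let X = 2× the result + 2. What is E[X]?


E[die] = (1+4)/2 = 5/2
E[X] = 2×5/2 + 2 = 7

E[X] = 7


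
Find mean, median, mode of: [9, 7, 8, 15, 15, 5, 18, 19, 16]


Sorted: [5, 7, 8, 9, 15, 15, 16, 18, 19]
Mean = 112/9
Median = 15
Freq: {9: 1, 7: 1, 8: 1, 15: 2, 5: 1, 18: 1, 19: 1, 16: 1}
Mode: [15]

Mean=112/9, Median=15, Mode=15


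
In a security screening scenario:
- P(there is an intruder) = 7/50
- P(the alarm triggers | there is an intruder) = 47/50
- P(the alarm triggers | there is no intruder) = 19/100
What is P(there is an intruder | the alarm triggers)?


Using Bayes' theorem:
P(A|B) = P(B|A)·P(A) / P(B)

P(the alarm triggers) = 47/50 × 7/50 + 19/100 × 43/50
= 329/2500 + 817/5000 = 59/200

P(there is an intruder|the alarm triggers) = (329/2500) / (59/200) = 658/1475

P(there is an intruder|the alarm triggers) = 658/1475 ≈ 44.61%


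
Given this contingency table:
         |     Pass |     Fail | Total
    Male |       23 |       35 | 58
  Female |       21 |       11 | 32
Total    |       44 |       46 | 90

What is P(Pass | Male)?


P(Pass | Male) = 23/(23+35) = 23/58

P(Pass|Male) = 23/58 ≈ 39.66%


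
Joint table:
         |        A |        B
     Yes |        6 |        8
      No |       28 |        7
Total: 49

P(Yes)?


P(Yes) = (6+8)/49 = 14/49 = 2/7

P(Yes) = 2/7 ≈ 28.57%


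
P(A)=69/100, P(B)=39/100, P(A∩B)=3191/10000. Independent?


P(A)×P(B) = 2691/10000
P(A∩B) = 3191/10000
Not equal → NOT independent

No, not independent


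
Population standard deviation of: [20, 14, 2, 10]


Mean = 46/4 = 23/2
  (20-23/2)²=289/4
  (14-23/2)²=25/4
  (2-23/2)²=361/4
  (10-23/2)²=9/4
Σ(x-μ)² = 171
σ² = 171/4

σ = √(171/4) ≈ 6.5383


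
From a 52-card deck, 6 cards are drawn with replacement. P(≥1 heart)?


P(not a heart) = 39/52 = 3/4
P(none in 6 draws) = (3/4)^6 = 729/4096
P(≥1 heart) = 1 - 729/4096 = 3367/4096

P = 3367/4096 ≈ 82.20%


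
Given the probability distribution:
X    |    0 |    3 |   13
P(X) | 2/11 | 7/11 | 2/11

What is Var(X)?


E[X] = 47/11
E[X²] = 401/11
Var(X) = E[X²] - (E[X])² = 401/11 - 2209/121 = 2202/121

Var(X) = 2202/121 ≈ 18.1983


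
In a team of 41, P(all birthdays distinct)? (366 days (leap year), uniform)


P(all different) = Π(366-i)/366 for i=0..40
= (366/366)×(365/366)×...×(326/366)
= 0.097493

P ≈ 0.0975 ≈ 9.75%


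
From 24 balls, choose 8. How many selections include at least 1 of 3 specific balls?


Complement: C(24,8) - C(21,8) = 735471 - 203490 = 531981

531981


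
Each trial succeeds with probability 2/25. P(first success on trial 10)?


Geometric: P(X=10) = (1-p)^(k-1)×p = (23/25)^9×2/25 = 3602305322926/95367431640625

P(X=10) = 3602305322926/95367431640625 ≈ 3.78%


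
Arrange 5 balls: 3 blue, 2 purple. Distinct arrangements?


5!/(3!×2!) = 10

10


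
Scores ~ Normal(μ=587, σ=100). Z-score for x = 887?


z = (x - μ)/σ = (887 - 587)/100 = 3.0

z = 3.0


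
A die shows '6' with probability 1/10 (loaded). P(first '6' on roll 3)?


Geometric: P(X=3) = (1-p)^(k-1)×p = (9/10)^2×1/10 = 81/1000

P(X=3) = 81/1000 ≈ 8.10%


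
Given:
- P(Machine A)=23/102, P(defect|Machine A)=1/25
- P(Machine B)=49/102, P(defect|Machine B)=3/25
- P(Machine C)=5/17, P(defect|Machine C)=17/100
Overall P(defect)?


P(B) = Σ P(B|Aᵢ)×P(Aᵢ)
  1/25×23/102 = 23/2550
  3/25×49/102 = 49/850
  17/100×5/17 = 1/20
Sum = 7/60

P(defect) = 7/60 ≈ 11.67%


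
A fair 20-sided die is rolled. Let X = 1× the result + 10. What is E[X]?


E[die] = (1+20)/2 = 21/2
E[X] = 1×21/2 + 10 = 41/2

E[X] = 41/2


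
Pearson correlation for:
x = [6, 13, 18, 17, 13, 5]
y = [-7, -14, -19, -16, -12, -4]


n=6, Σx=72, Σy=-72, Σxy=-1014, Σx²=1012, Σy²=1022
r = (6×(-1014) - 72×(-72))/√((6×1012 - 72²)(6×1022 - (-72)²))
= -900/√(888×948) = -900/√841824 ≈ -900/917.5097 ≈ -0.9809

r ≈ -0.9809


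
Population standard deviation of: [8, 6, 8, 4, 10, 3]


Mean = 39/6 = 13/2
  (8-13/2)²=9/4
  (6-13/2)²=1/4
  (8-13/2)²=9/4
  (4-13/2)²=25/4
  (10-13/2)²=49/4
  (3-13/2)²=49/4
Σ(x-μ)² = 71/2
σ² = (71/2)/6 = 71/12

σ = √(71/12) ≈ 2.4324


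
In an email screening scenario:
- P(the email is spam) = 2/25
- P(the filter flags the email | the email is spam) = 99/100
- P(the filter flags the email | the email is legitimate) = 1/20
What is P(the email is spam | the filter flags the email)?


Using Bayes' theorem:
P(A|B) = P(B|A)·P(A) / P(B)

P(the filter flags the email) = 99/100 × 2/25 + 1/20 × 23/25
= 99/1250 + 23/500 = 313/2500

P(the email is spam|the filter flags the email) = (99/1250) / (313/2500) = 198/313

P(the email is spam|the filter flags the email) = 198/313 ≈ 63.26%


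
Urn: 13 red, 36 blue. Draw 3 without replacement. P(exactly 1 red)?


Hypergeometric: C(13,1)×C(36,2)/C(49,3)
= 13×630/18424 = 585/1316

P(X=1) = 585/1316 ≈ 44.45%


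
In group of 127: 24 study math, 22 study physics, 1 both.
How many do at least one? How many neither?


|A∪B| = 24+22-1 = 45
Neither = 127-45 = 82

At least one: 45; Neither: 82


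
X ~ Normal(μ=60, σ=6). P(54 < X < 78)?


z₁=(54-60)/6=-1.0, z₂=(78-60)/6=3.0
P = Φ(3.0) - Φ(-1.0) = 0.998650 - 0.158655 = 0.839995 ≈ 0.8400

P(54 < X < 78) ≈ 0.8400


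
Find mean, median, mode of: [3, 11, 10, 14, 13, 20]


Sorted: [3, 10, 11, 13, 14, 20]
Mean = 71/6
Median = 12
Freq: {3: 1, 11: 1, 10: 1, 14: 1, 13: 1, 20: 1}
Mode: No mode

Mean=71/6, Median=12, Mode=No mode


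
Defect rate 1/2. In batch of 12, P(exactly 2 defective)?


Binomial: P(X=2) = C(12,2)×p^2×(1-p)^10
= 66 × 1/4 × 1/1024 = 33/2048

P(X=2) = 33/2048 ≈ 1.61%


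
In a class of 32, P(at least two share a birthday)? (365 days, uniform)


P(all different) = Π(365-i)/365 for i=0..31
= 0.246652
P(match) = 1 - 0.246652 = 0.753348

P ≈ 0.7533 ≈ 75.33%


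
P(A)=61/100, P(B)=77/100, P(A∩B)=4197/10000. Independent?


P(A)×P(B) = 4697/10000
P(A∩B) = 4197/10000
Not equal → NOT independent

No, not independent


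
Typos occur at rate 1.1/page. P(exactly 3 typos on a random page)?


Poisson(λ=1.1): P(X=3) = e^(-λ)×λ^k/k!
= e^(-1.1) × 1.1^3 / 3!
≈ 0.3328710837 × 1.331 / 6 ≈ 0.073842

P(X=3) ≈ 0.073842 ≈ 7.38%


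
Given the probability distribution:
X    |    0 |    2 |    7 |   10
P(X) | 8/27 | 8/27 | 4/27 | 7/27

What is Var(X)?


E[X] = 38/9
E[X²] = 928/27
Var(X) = E[X²] - (E[X])² = 928/27 - 1444/81 = 1340/81

Var(X) = 1340/81 ≈ 16.5432


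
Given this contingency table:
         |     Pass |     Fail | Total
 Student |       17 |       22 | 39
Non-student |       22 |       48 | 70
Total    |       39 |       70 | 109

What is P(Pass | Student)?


P(Pass | Student) = 17/(17+22) = 17/39

P(Pass|Student) = 17/39 ≈ 43.59%


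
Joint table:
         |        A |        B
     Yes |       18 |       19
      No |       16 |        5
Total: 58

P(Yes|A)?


P(Yes|A) = 18/(18+16) = 18/34 = 9/17

P = 9/17 ≈ 52.94%


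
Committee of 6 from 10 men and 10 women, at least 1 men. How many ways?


Count by #men:
  1M,5W: C(10,1)×C(10,5)=2520
  2M,4W: C(10,2)×C(10,4)=9450
  3M,3W: C(10,3)×C(10,3)=14400
  4M,2W: C(10,4)×C(10,2)=9450
  5M,1W: C(10,5)×C(10,1)=2520
  6M,0W: C(10,6)×C(10,0)=210
Total = 38550

38550


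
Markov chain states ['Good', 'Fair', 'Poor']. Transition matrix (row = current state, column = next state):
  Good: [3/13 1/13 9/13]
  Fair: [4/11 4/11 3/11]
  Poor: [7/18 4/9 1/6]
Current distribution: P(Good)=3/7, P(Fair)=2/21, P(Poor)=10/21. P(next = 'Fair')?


P(next=Fair) = Σᵢ P(now=i)×P(i→Fair)
= 3/7×1/13 + 2/21×4/11 + 10/21×4/9
= 3/91 + 8/231 + 40/189 = 7547/27027

P = 7547/27027 ≈ 0.2792


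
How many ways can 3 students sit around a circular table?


Circular arrangements of 3 distinct objects: fix one position to break rotational symmetry.
(n-1)! = 2! = 2

2


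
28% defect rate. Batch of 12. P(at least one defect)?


P(all good) = (18/25)^12 = 1156831381426176/59604644775390625
P(≥1 defect) = 58447813393964449/59604644775390625

P = 58447813393964449/59604644775390625 ≈ 98.06%


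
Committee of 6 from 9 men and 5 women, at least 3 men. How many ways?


Count by #men:
  3M,3W: C(9,3)×C(5,3)=840
  4M,2W: C(9,4)×C(5,2)=1260
  5M,1W: C(9,5)×C(5,1)=630
  6M,0W: C(9,6)×C(5,0)=84
Total = 2814

2814


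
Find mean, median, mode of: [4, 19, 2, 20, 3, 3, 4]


Sorted: [2, 3, 3, 4, 4, 19, 20]
Mean = 55/7
Median = 4
Freq: {4: 2, 19: 1, 2: 1, 20: 1, 3: 2}
Mode: [3, 4]

Mean=55/7, Median=4, Mode=[3, 4]


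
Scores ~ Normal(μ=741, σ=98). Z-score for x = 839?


z = (x - μ)/σ = (839 - 741)/98 = 1.0

z = 1.0


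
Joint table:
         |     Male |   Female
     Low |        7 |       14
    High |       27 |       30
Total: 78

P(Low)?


P(Low) = (7+14)/78 = 21/78 = 7/26

P(Low) = 7/26 ≈ 26.92%


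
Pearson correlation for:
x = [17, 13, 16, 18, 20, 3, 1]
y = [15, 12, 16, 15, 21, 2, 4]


n=7, Σx=88, Σy=85, Σxy=1367, Σx²=1448, Σy²=1311
r = (7×1367 - 88×85)/√((7×1448 - 88²)(7×1311 - 85²))
= 2089/√(2392×1952) = 2089/√4669184 ≈ 2089/2160.8295 ≈ 0.9668

r ≈ 0.9668


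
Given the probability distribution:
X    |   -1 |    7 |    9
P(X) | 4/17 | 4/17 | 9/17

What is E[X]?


E[X] = Σ x·P(X=x)
= (-1)×(4/17) + (7)×(4/17) + (9)×(9/17)
= 105/17

E[X] = 105/17


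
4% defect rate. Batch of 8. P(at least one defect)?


P(all good) = (24/25)^8 = 110075314176/152587890625
P(≥1 defect) = 42512576449/152587890625

P = 42512576449/152587890625 ≈ 27.86%


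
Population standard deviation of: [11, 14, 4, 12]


Mean = 41/4
  (11-41/4)²=9/16
  (14-41/4)²=225/16
  (4-41/4)²=625/16
  (12-41/4)²=49/16
Σ(x-μ)² = 227/4
σ² = (227/4)/4 = 227/16

σ = √(227/16) ≈ 3.7666


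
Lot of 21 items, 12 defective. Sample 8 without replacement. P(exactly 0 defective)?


Hypergeometric: C(12,0)×C(9,8)/C(21,8)
= 1×9/203490 = 1/22610

P(X=0) = 1/22610 ≈ 0.00%


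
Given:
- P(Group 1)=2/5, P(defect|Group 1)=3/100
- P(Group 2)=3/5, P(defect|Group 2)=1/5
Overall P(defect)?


P(B) = Σ P(B|Aᵢ)×P(Aᵢ)
  3/100×2/5 = 3/250
  1/5×3/5 = 3/25
Sum = 33/250

P(defect) = 33/250 ≈ 13.20%


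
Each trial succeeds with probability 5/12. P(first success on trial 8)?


Geometric: P(X=8) = (1-p)^(k-1)×p = (7/12)^7×5/12 = 4117715/429981696

P(X=8) = 4117715/429981696 ≈ 0.96%


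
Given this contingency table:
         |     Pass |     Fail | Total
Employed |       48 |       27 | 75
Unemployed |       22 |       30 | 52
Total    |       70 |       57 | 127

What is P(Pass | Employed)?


P(Pass | Employed) = 48/(48+27) = 48/75 = 16/25

P(Pass|Employed) = 16/25 ≈ 64.00%


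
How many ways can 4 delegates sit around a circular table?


Circular arrangements of 4 distinct objects: fix one position to break rotational symmetry.
(n-1)! = 3! = 6

6


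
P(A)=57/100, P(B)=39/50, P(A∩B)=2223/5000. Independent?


P(A)×P(B) = 2223/5000
P(A∩B) = 2223/5000
Equal ✓ → Independent

Yes, independent


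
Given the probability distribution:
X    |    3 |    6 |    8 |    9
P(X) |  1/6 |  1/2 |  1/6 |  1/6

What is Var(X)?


E[X] = 19/3
E[X²] = 131/3
Var(X) = E[X²] - (E[X])² = 131/3 - 361/9 = 32/9

Var(X) = 32/9 ≈ 3.5556


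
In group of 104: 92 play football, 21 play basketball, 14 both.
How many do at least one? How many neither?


|A∪B| = 92+21-14 = 99
Neither = 104-99 = 5

At least one: 99; Neither: 5


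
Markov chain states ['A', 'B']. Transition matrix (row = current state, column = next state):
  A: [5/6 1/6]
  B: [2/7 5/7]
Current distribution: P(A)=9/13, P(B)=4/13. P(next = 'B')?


P(next=B) = Σᵢ P(now=i)×P(i→B)
= 9/13×1/6 + 4/13×5/7
= 3/26 + 20/91 = 61/182

P = 61/182 ≈ 0.3352


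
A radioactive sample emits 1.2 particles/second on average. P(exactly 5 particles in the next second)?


Poisson(λ=1.2): P(X=5) = e^(-λ)×λ^k/k!
= e^(-1.2) × 1.2^5 / 5!
≈ 0.3011942119 × 2.48832 / 120 ≈ 0.006246

P(X=5) ≈ 0.006246 ≈ 0.62%


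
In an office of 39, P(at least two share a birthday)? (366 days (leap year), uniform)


P(all different) = Π(366-i)/366 for i=0..38
= 0.122510
P(match) = 1 - 0.122510 = 0.877490

P ≈ 0.8775 ≈ 87.75%


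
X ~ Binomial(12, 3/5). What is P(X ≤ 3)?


P(X ≤ 3) = Σ P(X=i) for i=0..3
P(X=0) = 4096/244140625
P(X=1) = 73728/244140625
P(X=2) = 608256/244140625
P(X=3) = 608256/48828125
Sum = 745472/48828125

P(X ≤ 3) = 745472/48828125 ≈ 1.53%


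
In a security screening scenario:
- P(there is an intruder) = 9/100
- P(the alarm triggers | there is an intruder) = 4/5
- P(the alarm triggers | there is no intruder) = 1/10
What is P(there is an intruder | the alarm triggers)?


Using Bayes' theorem:
P(A|B) = P(B|A)·P(A) / P(B)

P(the alarm triggers) = 4/5 × 9/100 + 1/10 × 91/100
= 9/125 + 91/1000 = 163/1000

P(there is an intruder|the alarm triggers) = (9/125) / (163/1000) = 72/163

P(there is an intruder|the alarm triggers) = 72/163 ≈ 44.17%


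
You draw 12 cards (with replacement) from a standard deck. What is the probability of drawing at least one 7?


P(not a 7) = 48/52 = 12/13
P(none in 12 draws) = (12/13)^12 = 8916100448256/23298085122481
P(≥1 7) = 1 - 8916100448256/23298085122481 = 14381984674225/23298085122481

P = 14381984674225/23298085122481 ≈ 61.73%


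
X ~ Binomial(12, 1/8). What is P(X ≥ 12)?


P(X ≥ 12) = Σ P(X=i) for i=12..12
P(X=12) = 1/68719476736
Sum = 1/68719476736

P(X ≥ 12) = 1/68719476736 ≈ 0.00%


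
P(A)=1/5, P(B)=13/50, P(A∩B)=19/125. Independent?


P(A)×P(B) = 13/250
P(A∩B) = 19/125
Not equal → NOT independent

No, not independent


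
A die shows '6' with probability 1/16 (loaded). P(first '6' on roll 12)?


Geometric: P(X=12) = (1-p)^(k-1)×p = (15/16)^11×1/16 = 8649755859375/281474976710656

P(X=12) = 8649755859375/281474976710656 ≈ 3.07%


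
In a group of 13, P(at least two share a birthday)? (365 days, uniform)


P(all different) = Π(365-i)/365 for i=0..12
= 0.805590
P(match) = 1 - 0.805590 = 0.194410

P ≈ 0.1944 ≈ 19.44%


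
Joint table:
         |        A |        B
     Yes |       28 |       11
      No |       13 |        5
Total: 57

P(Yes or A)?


P(Yes∨A) = P(Yes) + P(A) - P(Yes∧A)
= (39 + 41 - 28)/57 = 52/57

P = 52/57 ≈ 91.23%


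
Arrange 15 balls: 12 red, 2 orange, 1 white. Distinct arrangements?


15!/(12!×2!×1!) = 1365

1365


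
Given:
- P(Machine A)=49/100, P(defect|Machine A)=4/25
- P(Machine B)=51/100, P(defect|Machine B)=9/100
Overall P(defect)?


P(B) = Σ P(B|Aᵢ)×P(Aᵢ)
  4/25×49/100 = 49/625
  9/100×51/100 = 459/10000
Sum = 1243/10000

P(defect) = 1243/10000 ≈ 12.43%


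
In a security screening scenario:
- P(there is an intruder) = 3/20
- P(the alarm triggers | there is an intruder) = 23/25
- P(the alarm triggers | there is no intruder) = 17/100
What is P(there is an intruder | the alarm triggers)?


Using Bayes' theorem:
P(A|B) = P(B|A)·P(A) / P(B)

P(the alarm triggers) = 23/25 × 3/20 + 17/100 × 17/20
= 69/500 + 289/2000 = 113/400

P(there is an intruder|the alarm triggers) = (69/500) / (113/400) = 276/565

P(there is an intruder|the alarm triggers) = 276/565 ≈ 48.85%


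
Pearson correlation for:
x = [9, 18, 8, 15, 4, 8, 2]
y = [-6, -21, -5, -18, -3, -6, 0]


n=7, Σx=64, Σy=-59, Σxy=-802, Σx²=778, Σy²=871
r = (7×(-802) - 64×(-59))/√((7×778 - 64²)(7×871 - (-59)²))
= -1838/√(1350×2616) = -1838/√3531600 ≈ -1838/1879.2552 ≈ -0.9780

r ≈ -0.9780


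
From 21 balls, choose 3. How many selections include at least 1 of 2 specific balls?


Complement: C(21,3) - C(19,3) = 1330 - 969 = 361

361


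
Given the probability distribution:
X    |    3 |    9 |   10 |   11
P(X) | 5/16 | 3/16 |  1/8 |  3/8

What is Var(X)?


E[X] = 8
E[X²] = 607/8
Var(X) = E[X²] - (E[X])² = 607/8 - 64 = 95/8

Var(X) = 95/8 ≈ 11.8750


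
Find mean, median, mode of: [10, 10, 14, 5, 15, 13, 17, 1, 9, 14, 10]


Sorted: [1, 5, 9, 10, 10, 10, 13, 14, 14, 15, 17]
Mean = 118/11
Median = 10
Freq: {10: 3, 14: 2, 5: 1, 15: 1, 13: 1, 17: 1, 1: 1, 9: 1}
Mode: [10]

Mean=118/11, Median=10, Mode=10


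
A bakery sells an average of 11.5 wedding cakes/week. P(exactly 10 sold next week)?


Poisson(λ=11.5): P(X=10) = e^(-λ)×λ^k/k!
= e^(-11.5) × 11.5^10 / 10!
≈ 1.01300936e-05 × 40455577357.1 / 3628800 ≈ 0.112935

P(X=10) ≈ 0.112935 ≈ 11.29%


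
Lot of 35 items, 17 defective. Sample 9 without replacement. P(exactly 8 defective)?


Hypergeometric: C(17,8)×C(18,1)/C(35,9)
= 24310×18/70607460 = 39/6293

P(X=8) = 39/6293 ≈ 0.62%


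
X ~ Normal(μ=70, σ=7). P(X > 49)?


z = (49-70)/7 = -3.0
P(X > 49) = 1 - P(Z ≤ -3.0) = 1 - 0.0013 = 0.9987

P(X > 49) ≈ 0.9987


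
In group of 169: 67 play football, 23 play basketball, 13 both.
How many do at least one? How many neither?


|A∪B| = 67+23-13 = 77
Neither = 169-77 = 92

At least one: 77; Neither: 92


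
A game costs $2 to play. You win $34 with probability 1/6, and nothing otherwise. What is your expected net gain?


E[gain] = (34-2)×1/6 + (-2)×5/6
= 16/3 - 5/3 = 11/3

Expected net gain = $11/3 ≈ $3.67


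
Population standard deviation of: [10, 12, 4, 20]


Mean = 46/4 = 23/2
  (10-23/2)²=9/4
  (12-23/2)²=1/4
  (4-23/2)²=225/4
  (20-23/2)²=289/4
Σ(x-μ)² = 131
σ² = 131/4

σ = √(131/4) ≈ 5.7228


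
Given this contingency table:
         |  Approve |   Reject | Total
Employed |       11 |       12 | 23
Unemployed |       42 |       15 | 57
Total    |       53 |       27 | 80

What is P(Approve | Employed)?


P(Approve | Employed) = 11/(11+12) = 11/23

P(Approve|Employed) = 11/23 ≈ 47.83%


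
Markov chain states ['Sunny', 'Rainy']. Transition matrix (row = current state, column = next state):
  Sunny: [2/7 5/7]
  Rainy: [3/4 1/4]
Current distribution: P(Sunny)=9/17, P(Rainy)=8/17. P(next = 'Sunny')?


P(next=Sunny) = Σᵢ P(now=i)×P(i→Sunny)
= 9/17×2/7 + 8/17×3/4
= 18/119 + 6/17 = 60/119

P = 60/119 ≈ 0.5042


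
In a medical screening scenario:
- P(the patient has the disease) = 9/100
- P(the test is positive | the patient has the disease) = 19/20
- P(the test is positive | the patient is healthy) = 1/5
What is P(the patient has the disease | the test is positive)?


Using Bayes' theorem:
P(A|B) = P(B|A)·P(A) / P(B)

P(the test is positive) = 19/20 × 9/100 + 1/5 × 91/100
= 171/2000 + 91/500 = 107/400

P(the patient has the disease|the test is positive) = (171/2000) / (107/400) = 171/535

P(the patient has the disease|the test is positive) = 171/535 ≈ 31.96%


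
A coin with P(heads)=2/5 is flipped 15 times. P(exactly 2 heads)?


Binomial: P(X=2) = C(15,2)×p^2×(1-p)^13
= 105 × 4/25 × 1594323/1220703125 = 133923132/6103515625

P(X=2) = 133923132/6103515625 ≈ 2.19%


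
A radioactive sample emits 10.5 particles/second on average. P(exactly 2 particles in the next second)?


Poisson(λ=10.5): P(X=2) = e^(-λ)×λ^k/k!
= e^(-10.5) × 10.5^2 / 2!
≈ 2.753644935e-05 × 110.25 / 2 ≈ 0.001518

P(X=2) ≈ 0.001518 ≈ 0.15%


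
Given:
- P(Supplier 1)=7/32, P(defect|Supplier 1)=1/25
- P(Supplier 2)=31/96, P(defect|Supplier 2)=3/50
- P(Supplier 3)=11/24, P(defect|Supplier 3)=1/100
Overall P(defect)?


P(B) = Σ P(B|Aᵢ)×P(Aᵢ)
  1/25×7/32 = 7/800
  3/50×31/96 = 31/1600
  1/100×11/24 = 11/2400
Sum = 157/4800

P(defect) = 157/4800 ≈ 3.27%


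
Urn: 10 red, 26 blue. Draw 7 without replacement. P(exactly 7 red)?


Hypergeometric: C(10,7)×C(26,0)/C(36,7)
= 120×1/8347680 = 1/69564

P(X=7) = 1/69564 ≈ 0.00%


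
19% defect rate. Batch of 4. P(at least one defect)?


P(all good) = (81/100)^4 = 43046721/100000000
P(≥1 defect) = 56953279/100000000

P = 56953279/100000000 ≈ 56.95%


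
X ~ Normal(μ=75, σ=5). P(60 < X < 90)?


z₁=(60-75)/5=-3.0, z₂=(90-75)/5=3.0
P = Φ(3.0) - Φ(-3.0) = 0.998650 - 0.001350 = 0.997300 ≈ 0.9973

P(60 < X < 90) ≈ 0.9973


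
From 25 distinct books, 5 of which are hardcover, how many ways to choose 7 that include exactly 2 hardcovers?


Choose 2 of the 5 hardcovers and 5 of the other 20 books:
C(5,2)×C(20,5) = 10×15504 = 155040

155040


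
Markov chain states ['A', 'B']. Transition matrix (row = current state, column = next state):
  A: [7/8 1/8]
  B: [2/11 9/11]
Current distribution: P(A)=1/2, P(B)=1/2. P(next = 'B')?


P(next=B) = Σᵢ P(now=i)×P(i→B)
= 1/2×1/8 + 1/2×9/11
= 1/16 + 9/22 = 83/176

P = 83/176 ≈ 0.4716


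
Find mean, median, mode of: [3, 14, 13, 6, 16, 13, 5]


Sorted: [3, 5, 6, 13, 13, 14, 16]
Mean = 70/7 = 10
Median = 13
Freq: {3: 1, 14: 1, 13: 2, 6: 1, 16: 1, 5: 1}
Mode: [13]

Mean=10, Median=13, Mode=13


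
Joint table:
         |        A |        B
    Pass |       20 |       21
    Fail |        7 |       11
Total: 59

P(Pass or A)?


P(Pass∨A) = P(Pass) + P(A) - P(Pass∧A)
= (41 + 27 - 20)/59 = 48/59

P = 48/59 ≈ 81.36%


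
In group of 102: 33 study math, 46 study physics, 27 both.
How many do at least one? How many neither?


|A∪B| = 33+46-27 = 52
Neither = 102-52 = 50

At least one: 52; Neither: 50


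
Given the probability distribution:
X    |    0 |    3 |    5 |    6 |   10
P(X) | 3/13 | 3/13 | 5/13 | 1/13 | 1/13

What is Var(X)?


E[X] = 50/13
E[X²] = 288/13
Var(X) = E[X²] - (E[X])² = 288/13 - 2500/169 = 1244/169

Var(X) = 1244/169 ≈ 7.3609


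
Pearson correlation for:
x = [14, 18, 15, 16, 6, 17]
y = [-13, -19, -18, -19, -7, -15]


n=6, Σx=86, Σy=-91, Σxy=-1395, Σx²=1326, Σy²=1489
r = (6×(-1395) - 86×(-91))/√((6×1326 - 86²)(6×1489 - (-91)²))
= -544/√(560×653) = -544/√365680 ≈ -544/604.7148 ≈ -0.8996

r ≈ -0.8996


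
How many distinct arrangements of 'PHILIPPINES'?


Letters: 11, freq: {'P': 3, 'H': 1, 'I': 3, 'L': 1, 'N': 1, 'E': 1, 'S': 1}
11!/(3!×1!×3!×1!×1!×1!×1!) = 39916800/36 = 1108800

1108800


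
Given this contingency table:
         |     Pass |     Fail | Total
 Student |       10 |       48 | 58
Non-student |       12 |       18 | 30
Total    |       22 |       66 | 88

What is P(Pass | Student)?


P(Pass | Student) = 10/(10+48) = 10/58 = 5/29

P(Pass|Student) = 5/29 ≈ 17.24%


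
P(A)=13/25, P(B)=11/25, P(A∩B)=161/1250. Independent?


P(A)×P(B) = 143/625
P(A∩B) = 161/1250
Not equal → NOT independent

No, not independent


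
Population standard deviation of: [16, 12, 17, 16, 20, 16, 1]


Mean = 98/7 = 14
  (16-14)²=4
  (12-14)²=4
  (17-14)²=9
  (16-14)²=4
  (20-14)²=36
  (16-14)²=4
  (1-14)²=169
Σ(x-μ)² = 230
σ² = 230/7

σ = √(230/7) ≈ 5.7321


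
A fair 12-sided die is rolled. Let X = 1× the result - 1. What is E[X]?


E[die] = (1+12)/2 = 13/2
E[X] = 1×13/2 - 1 = 11/2

E[X] = 11/2


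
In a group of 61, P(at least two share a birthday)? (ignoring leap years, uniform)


P(all different) = Π(365-i)/365 for i=0..60
= 0.004911
P(match) = 1 - 0.004911 = 0.995089

P ≈ 0.9951 ≈ 99.51%


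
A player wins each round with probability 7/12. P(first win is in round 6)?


Geometric: P(X=6) = (1-p)^(k-1)×p = (5/12)^5×7/12 = 21875/2985984

P(X=6) = 21875/2985984 ≈ 0.73%


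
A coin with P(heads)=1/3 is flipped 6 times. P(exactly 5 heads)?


Binomial: P(X=5) = C(6,5)×p^5×(1-p)^1
= 6 × 1/243 × 2/3 = 4/243

P(X=5) = 4/243 ≈ 1.65%


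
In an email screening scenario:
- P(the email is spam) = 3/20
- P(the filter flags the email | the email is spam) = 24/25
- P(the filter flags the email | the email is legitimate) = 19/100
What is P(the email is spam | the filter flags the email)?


Using Bayes' theorem:
P(A|B) = P(B|A)·P(A) / P(B)

P(the filter flags the email) = 24/25 × 3/20 + 19/100 × 17/20
= 18/125 + 323/2000 = 611/2000

P(the email is spam|the filter flags the email) = (18/125) / (611/2000) = 288/611

P(the email is spam|the filter flags the email) = 288/611 ≈ 47.14%


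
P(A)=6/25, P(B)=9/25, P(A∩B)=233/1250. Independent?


P(A)×P(B) = 54/625
P(A∩B) = 233/1250
Not equal → NOT independent

No, not independent


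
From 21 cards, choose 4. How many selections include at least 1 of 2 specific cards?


Complement: C(21,4) - C(19,4) = 5985 - 3876 = 2109

2109


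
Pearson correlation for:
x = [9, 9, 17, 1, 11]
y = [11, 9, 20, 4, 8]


n=5, Σx=47, Σy=52, Σxy=612, Σx²=573, Σy²=682
r = (5×612 - 47×52)/√((5×573 - 47²)(5×682 - 52²))
= 616/√(656×706) = 616/√463136 ≈ 616/680.5410 ≈ 0.9052

r ≈ 0.9052


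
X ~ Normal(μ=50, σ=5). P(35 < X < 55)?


z₁=(35-50)/5=-3.0, z₂=(55-50)/5=1.0
P = Φ(1.0) - Φ(-3.0) = 0.841345 - 0.001350 = 0.839995 ≈ 0.8400

P(35 < X < 55) ≈ 0.8400


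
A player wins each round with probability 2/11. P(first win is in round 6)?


Geometric: P(X=6) = (1-p)^(k-1)×p = (9/11)^5×2/11 = 118098/1771561

P(X=6) = 118098/1771561 ≈ 6.67%


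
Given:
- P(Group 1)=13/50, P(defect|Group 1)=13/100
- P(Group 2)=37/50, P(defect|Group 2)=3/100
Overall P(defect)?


P(B) = Σ P(B|Aᵢ)×P(Aᵢ)
  13/100×13/50 = 169/5000
  3/100×37/50 = 111/5000
Sum = 7/125

P(defect) = 7/125 ≈ 5.60%


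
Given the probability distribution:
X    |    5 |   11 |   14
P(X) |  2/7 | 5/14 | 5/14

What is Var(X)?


E[X] = 145/14
E[X²] = 1685/14
Var(X) = E[X²] - (E[X])² = 1685/14 - 21025/196 = 2565/196

Var(X) = 2565/196 ≈ 13.0867


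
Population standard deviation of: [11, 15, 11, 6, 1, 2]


Mean = 46/6 = 23/3
  (11-23/3)²=100/9
  (15-23/3)²=484/9
  (11-23/3)²=100/9
  (6-23/3)²=25/9
  (1-23/3)²=400/9
  (2-23/3)²=289/9
Σ(x-μ)² = 466/3
σ² = (466/3)/6 = 233/9

σ = √(233/9) ≈ 5.0881


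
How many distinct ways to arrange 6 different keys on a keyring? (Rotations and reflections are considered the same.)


Free circular arrangements: rotations and reflections both identified.
(n-1)!/2 = 5!/2 = 120/2 = 60

60


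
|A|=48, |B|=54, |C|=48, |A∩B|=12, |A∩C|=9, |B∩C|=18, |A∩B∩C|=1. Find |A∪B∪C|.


|A∪B∪C| = 48+54+48-12-9-18+1 = 112

|A∪B∪C| = 112


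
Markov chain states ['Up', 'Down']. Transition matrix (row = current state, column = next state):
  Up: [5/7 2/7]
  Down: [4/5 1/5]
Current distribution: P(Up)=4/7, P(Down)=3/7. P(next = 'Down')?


P(next=Down) = Σᵢ P(now=i)×P(i→Down)
= 4/7×2/7 + 3/7×1/5
= 8/49 + 3/35 = 61/245

P = 61/245 ≈ 0.2490


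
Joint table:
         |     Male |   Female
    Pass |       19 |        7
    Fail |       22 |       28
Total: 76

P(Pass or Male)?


P(Pass∨Male) = P(Pass) + P(Male) - P(Pass∧Male)
= (26 + 41 - 19)/76 = 48/76 = 12/19

P = 12/19 ≈ 63.16%


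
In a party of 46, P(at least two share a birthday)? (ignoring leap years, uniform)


P(all different) = Π(365-i)/365 for i=0..45
= 0.051747
P(match) = 1 - 0.051747 = 0.948253

P ≈ 0.9483 ≈ 94.83%


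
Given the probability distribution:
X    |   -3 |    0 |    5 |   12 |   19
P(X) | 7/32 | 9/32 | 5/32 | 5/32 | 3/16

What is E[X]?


E[X] = Σ x·P(X=x)
= (-3)×(7/32) + (0)×(9/32) + (5)×(5/32) + (12)×(5/32) + (19)×(3/16)
= 89/16

E[X] = 89/16


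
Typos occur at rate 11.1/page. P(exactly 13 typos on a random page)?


Poisson(λ=11.1): P(X=13) = e^(-λ)×λ^k/k!
= e^(-11.1) × 11.1^13 / 13!
≈ 1.511232382e-05 × 3.8832801626e+13 / 6227020800 ≈ 0.094243

P(X=13) ≈ 0.094243 ≈ 9.42%


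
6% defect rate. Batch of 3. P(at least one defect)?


P(all good) = (47/50)^3 = 103823/125000
P(≥1 defect) = 21177/125000

P = 21177/125000 ≈ 16.94%


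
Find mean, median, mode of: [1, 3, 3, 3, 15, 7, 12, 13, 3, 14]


Sorted: [1, 3, 3, 3, 3, 7, 12, 13, 14, 15]
Mean = 74/10 = 37/5
Median = 5
Freq: {1: 1, 3: 4, 15: 1, 7: 1, 12: 1, 13: 1, 14: 1}
Mode: [3]

Mean=37/5, Median=5, Mode=3


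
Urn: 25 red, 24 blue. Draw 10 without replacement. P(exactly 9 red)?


Hypergeometric: C(25,9)×C(24,1)/C(49,10)
= 2042975×24/8217822536 = 24225/4060189

P(X=9) = 24225/4060189 ≈ 0.60%


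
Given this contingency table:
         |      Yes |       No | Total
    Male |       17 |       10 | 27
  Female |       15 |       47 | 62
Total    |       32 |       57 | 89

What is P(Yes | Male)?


P(Yes | Male) = 17/(17+10) = 17/27

P(Yes|Male) = 17/27 ≈ 62.96%


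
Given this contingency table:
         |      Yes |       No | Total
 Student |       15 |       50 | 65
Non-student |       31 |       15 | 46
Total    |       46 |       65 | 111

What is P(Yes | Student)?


P(Yes | Student) = 15/(15+50) = 15/65 = 3/13

P(Yes|Student) = 3/13 ≈ 23.08%


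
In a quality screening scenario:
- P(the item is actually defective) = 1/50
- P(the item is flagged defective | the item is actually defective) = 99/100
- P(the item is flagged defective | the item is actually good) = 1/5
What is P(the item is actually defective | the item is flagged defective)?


Using Bayes' theorem:
P(A|B) = P(B|A)·P(A) / P(B)

P(the item is flagged defective) = 99/100 × 1/50 + 1/5 × 49/50
= 99/5000 + 49/250 = 1079/5000

P(the item is actually defective|the item is flagged defective) = (99/5000) / (1079/5000) = 99/1079

P(the item is actually defective|the item is flagged defective) = 99/1079 ≈ 9.18%


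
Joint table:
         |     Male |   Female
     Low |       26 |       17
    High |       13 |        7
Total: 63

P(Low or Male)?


P(Low∨Male) = P(Low) + P(Male) - P(Low∧Male)
= (43 + 39 - 26)/63 = 56/63 = 8/9

P = 8/9 ≈ 88.89%


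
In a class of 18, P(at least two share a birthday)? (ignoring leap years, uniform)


P(all different) = Π(365-i)/365 for i=0..17
= 0.653089
P(match) = 1 - 0.653089 = 0.346911

P ≈ 0.3469 ≈ 34.69%


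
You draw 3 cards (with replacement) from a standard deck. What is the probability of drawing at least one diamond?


P(not a diamond) = 39/52 = 3/4
P(none in 3 draws) = (3/4)^3 = 27/64
P(≥1 diamond) = 1 - 27/64 = 37/64

P = 37/64 ≈ 57.81%


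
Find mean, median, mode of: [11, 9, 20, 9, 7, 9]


Sorted: [7, 9, 9, 9, 11, 20]
Mean = 65/6
Median = 9
Freq: {11: 1, 9: 3, 20: 1, 7: 1}
Mode: [9]

Mean=65/6, Median=9, Mode=9


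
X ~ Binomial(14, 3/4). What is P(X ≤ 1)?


P(X ≤ 1) = Σ P(X=i) for i=0..1
P(X=0) = 1/268435456
P(X=1) = 21/134217728
Sum = 43/268435456

P(X ≤ 1) = 43/268435456 ≈ 0.00%


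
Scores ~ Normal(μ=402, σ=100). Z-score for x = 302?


z = (x - μ)/σ = (302 - 402)/100 = -1.0

z = -1.0


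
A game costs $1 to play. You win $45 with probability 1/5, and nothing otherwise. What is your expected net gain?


E[gain] = (45-1)×1/5 + (-1)×4/5
= 44/5 - 4/5 = 8

Expected net gain = $8 ≈ $8.00


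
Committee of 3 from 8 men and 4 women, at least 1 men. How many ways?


Count by #men:
  1M,2W: C(8,1)×C(4,2)=48
  2M,1W: C(8,2)×C(4,1)=112
  3M,0W: C(8,3)×C(4,0)=56
Total = 216

216


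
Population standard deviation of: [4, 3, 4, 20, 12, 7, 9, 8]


Mean = 67/8
  (4-67/8)²=1225/64
  (3-67/8)²=1849/64
  (4-67/8)²=1225/64
  (20-67/8)²=8649/64
  (12-67/8)²=841/64
  (7-67/8)²=121/64
  (9-67/8)²=25/64
  (8-67/8)²=9/64
Σ(x-μ)² = 1743/8
σ² = (1743/8)/8 = 1743/64

σ = √(1743/64) ≈ 5.2187


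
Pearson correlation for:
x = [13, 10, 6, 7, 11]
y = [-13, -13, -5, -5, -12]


n=5, Σx=47, Σy=-48, Σxy=-496, Σx²=475, Σy²=532
r = (5×(-496) - 47×(-48))/√((5×475 - 47²)(5×532 - (-48)²))
= -224/√(166×356) = -224/√59096 ≈ -224/243.0967 ≈ -0.9214

r ≈ -0.9214


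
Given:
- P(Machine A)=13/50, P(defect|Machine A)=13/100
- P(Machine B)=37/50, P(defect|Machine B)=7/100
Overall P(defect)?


P(B) = Σ P(B|Aᵢ)×P(Aᵢ)
  13/100×13/50 = 169/5000
  7/100×37/50 = 259/5000
Sum = 107/1250

P(defect) = 107/1250 ≈ 8.56%


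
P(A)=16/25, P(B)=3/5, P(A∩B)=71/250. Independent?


P(A)×P(B) = 48/125
P(A∩B) = 71/250
Not equal → NOT independent

No, not independent


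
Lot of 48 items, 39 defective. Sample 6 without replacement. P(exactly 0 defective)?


Hypergeometric: C(39,0)×C(9,6)/C(48,6)
= 1×84/12271512 = 7/1022626

P(X=0) = 7/1022626 ≈ 0.00%


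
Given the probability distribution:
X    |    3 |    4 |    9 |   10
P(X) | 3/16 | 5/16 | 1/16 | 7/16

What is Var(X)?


E[X] = 27/4
E[X²] = 111/2
Var(X) = E[X²] - (E[X])² = 111/2 - 729/16 = 159/16

Var(X) = 159/16 ≈ 9.9375


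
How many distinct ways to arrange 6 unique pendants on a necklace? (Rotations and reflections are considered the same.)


Free circular arrangements: rotations and reflections both identified.
(n-1)!/2 = 5!/2 = 120/2 = 60

60


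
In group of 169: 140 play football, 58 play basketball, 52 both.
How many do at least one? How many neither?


|A∪B| = 140+58-52 = 146
Neither = 169-146 = 23

At least one: 146; Neither: 23


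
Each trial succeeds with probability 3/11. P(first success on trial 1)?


Geometric: P(X=1) = (1-p)^(k-1)×p = (8/11)^0×3/11 = 3/11

P(X=1) = 3/11 ≈ 27.27%


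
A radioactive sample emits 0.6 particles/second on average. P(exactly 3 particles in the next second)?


Poisson(λ=0.6): P(X=3) = e^(-λ)×λ^k/k!
= e^(-0.6) × 0.6^3 / 3!
≈ 0.5488116361 × 0.216 / 6 ≈ 0.019757

P(X=3) ≈ 0.019757 ≈ 1.98%


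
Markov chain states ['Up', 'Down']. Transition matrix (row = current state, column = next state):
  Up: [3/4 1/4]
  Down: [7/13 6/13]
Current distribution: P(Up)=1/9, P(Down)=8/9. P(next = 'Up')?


P(next=Up) = Σᵢ P(now=i)×P(i→Up)
= 1/9×3/4 + 8/9×7/13
= 1/12 + 56/117 = 263/468

P = 263/468 ≈ 0.5620


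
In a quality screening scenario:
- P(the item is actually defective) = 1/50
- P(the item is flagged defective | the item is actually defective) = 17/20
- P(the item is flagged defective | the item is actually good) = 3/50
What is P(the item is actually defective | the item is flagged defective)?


Using Bayes' theorem:
P(A|B) = P(B|A)·P(A) / P(B)

P(the item is flagged defective) = 17/20 × 1/50 + 3/50 × 49/50
= 17/1000 + 147/2500 = 379/5000

P(the item is actually defective|the item is flagged defective) = (17/1000) / (379/5000) = 85/379

P(the item is actually defective|the item is flagged defective) = 85/379 ≈ 22.43%


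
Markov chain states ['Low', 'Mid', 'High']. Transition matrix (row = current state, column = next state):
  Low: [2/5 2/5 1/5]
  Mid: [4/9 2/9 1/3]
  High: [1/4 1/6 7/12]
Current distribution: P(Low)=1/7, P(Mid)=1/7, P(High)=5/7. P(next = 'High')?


P(next=High) = Σᵢ P(now=i)×P(i→High)
= 1/7×1/5 + 1/7×1/3 + 5/7×7/12
= 1/35 + 1/21 + 5/12 = 69/140

P = 69/140 ≈ 0.4929
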